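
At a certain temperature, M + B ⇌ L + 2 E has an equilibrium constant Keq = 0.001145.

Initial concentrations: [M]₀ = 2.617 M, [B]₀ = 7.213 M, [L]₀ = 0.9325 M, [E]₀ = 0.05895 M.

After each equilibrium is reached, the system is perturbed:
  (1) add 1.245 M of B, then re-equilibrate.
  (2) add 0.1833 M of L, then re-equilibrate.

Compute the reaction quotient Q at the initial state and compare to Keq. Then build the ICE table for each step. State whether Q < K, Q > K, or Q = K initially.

Q₀ = 1.7167e-04 vs Keq = 0.001145 ⇒ Q<K, forward
Step 1:
                    M           B           L           E
  I             2.617       7.213      0.9325     0.05895
  C          -0.04406    -0.04406     0.04406     0.08811
  E             2.573       7.169      0.9766      0.1471
  solve Keq expr → x = 0.04406; check Q = 0.001145
Then add 1.245 M of B.
Step 2:
                    M           B           L           E
  I             2.573       8.414      0.9766      0.1471
  C         -0.005778   -0.005778    0.005778     0.01156
  E             2.567       8.408      0.9823      0.1586
  solve Keq expr → x = 0.005778; check Q = 0.001145
Then add 0.1833 M of L.
Step 3:
                    M           B           L           E
  I             2.567       8.408       1.166      0.1586
  C          0.006193    0.006193   -0.006193    -0.01239
  E             2.573       8.414       1.159      0.1462
  solve Keq expr → x = -0.006193; check Q = 0.001145

Q₀ = 1.7167e-04; Q < K (proceeds forward)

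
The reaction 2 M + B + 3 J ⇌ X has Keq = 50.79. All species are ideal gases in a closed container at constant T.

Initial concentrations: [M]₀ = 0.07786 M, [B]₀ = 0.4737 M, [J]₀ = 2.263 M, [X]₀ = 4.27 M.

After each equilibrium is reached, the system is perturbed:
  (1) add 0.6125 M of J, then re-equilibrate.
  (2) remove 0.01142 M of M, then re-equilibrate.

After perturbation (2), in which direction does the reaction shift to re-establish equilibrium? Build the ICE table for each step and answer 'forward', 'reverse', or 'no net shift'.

Direction: reverse

Q₀ = 128.3 vs Keq = 50.79 ⇒ Q>K, reverse
Step 1:
                    M           B           J           X
  I           0.07786      0.4737       2.263        4.27
  C           0.03866     0.01933     0.05799    -0.01933
  E            0.1165       0.493       2.321       4.251
  solve Keq expr → x = -0.01933; check Q = 50.79
Then add 0.6125 M of J.
Step 2:
                    M           B           J           X
  I            0.1165       0.493       2.933       4.251
  C          -0.03102    -0.01551    -0.04653     0.01551
  E            0.0855      0.4775       2.887       4.266
  solve Keq expr → x = 0.01551; check Q = 50.79
Then remove 0.01142 M of M.
Step 3:
                    M           B           J           X
  I           0.07408      0.4775       2.887       4.266
  C           0.01024     0.00512     0.01536    -0.00512
  E           0.08432      0.4826       2.902       4.261
  solve Keq expr → x = -0.00512; check Q = 50.79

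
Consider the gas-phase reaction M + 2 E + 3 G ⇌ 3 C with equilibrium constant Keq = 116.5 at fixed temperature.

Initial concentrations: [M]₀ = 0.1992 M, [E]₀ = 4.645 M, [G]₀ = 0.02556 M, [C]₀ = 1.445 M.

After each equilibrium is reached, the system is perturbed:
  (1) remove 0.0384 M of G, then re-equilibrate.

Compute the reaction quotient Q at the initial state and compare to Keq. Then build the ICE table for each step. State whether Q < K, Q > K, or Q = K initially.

Q₀ = 4.2040e+04 vs Keq = 116.5 ⇒ Q>K, reverse
Step 1:
                    M           E           G           C
  init         0.1992       4.645     0.02556       1.445
  Δ           0.04267     0.08535       0.128      -0.128
  eq           0.2419        4.73      0.1536       1.317
  solve Keq expr → x = -0.04267; check Q = 116.5
Then remove 0.0384 M of G.
Step 2:
                    M           E           G           C
  init         0.2419        4.73      0.1152       1.317
  Δ           0.01069     0.02138     0.03207    -0.03207
  eq           0.2526       4.752      0.1473       1.285
  solve Keq expr → x = -0.01069; check Q = 116.5

Q₀ = 4.2040e+04; Q > K (proceeds reverse)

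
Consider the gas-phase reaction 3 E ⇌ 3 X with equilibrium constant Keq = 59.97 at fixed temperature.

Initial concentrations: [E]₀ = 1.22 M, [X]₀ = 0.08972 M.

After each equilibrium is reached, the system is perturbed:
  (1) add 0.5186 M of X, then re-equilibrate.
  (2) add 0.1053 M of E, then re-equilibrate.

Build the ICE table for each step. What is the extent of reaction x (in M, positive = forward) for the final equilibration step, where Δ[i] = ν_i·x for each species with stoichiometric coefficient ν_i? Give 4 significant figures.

x = 0.02796 M

Q₀ = 3.9773e-04 vs Keq = 59.97 ⇒ Q<K, forward
Step 1:
                  E         X
  init         1.22   0.08972
  Δ         -0.9535    0.9535
  eq         0.2665     1.043
  solve Keq expr → x = 0.3178; check Q = 59.97
Then add 0.5186 M of X.
Step 2:
                  E         X
  init       0.2665     1.562
  Δ          0.1055   -0.1055
  eq          0.372     1.456
  solve Keq expr → x = -0.03518; check Q = 59.97
Then add 0.1053 M of E.
Step 3:
                  E         X
  init       0.4773     1.456
  Δ        -0.08387   0.08387
  eq         0.3935      1.54
  solve Keq expr → x = 0.02796; check Q = 59.97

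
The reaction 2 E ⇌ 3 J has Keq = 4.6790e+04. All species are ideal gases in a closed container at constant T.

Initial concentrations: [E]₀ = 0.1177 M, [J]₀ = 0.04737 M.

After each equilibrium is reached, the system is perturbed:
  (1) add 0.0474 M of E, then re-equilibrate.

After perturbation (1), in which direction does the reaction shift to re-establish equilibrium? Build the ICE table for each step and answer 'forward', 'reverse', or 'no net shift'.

Q₀ = 0.007673 vs Keq = 4.6790e+04 ⇒ Q<K, forward
Step 1:
                    E           J
  I            0.1177     0.04737
  C           -0.1172      0.1758
  E        4.8745e-04      0.2232
  solve Keq expr → x = 0.05861; check Q = 4.6790e+04
Then add 0.0474 M of E.
Step 2:
                    E           J
  I           0.04789      0.2232
  C          -0.04715     0.07073
  E        7.3664e-04      0.2939
  solve Keq expr → x = 0.02358; check Q = 4.6790e+04

Direction: forward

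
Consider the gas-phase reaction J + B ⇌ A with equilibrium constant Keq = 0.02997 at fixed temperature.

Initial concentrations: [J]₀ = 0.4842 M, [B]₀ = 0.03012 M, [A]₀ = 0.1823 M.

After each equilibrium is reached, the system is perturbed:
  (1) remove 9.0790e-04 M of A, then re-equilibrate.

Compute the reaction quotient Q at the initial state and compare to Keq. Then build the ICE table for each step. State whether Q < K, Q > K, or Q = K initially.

Q₀ = 12.5 vs Keq = 0.02997 ⇒ Q>K, reverse
Step 1:
                    J           B           A
  I            0.4842     0.03012      0.1823
  C            0.1782      0.1782     -0.1782
  E            0.6624      0.2083    0.004135
  solve Keq expr → x = -0.1782; check Q = 0.02997
Then remove 9.0790e-04 M of A.
Step 2:
                    J           B           A
  I            0.6624      0.2083    0.003227
  C       -8.8484e-04 -8.8484e-04  8.8484e-04
  E            0.6615      0.2074    0.004112
  solve Keq expr → x = 8.8484e-04; check Q = 0.02997

Q₀ = 12.5; Q > K (proceeds reverse)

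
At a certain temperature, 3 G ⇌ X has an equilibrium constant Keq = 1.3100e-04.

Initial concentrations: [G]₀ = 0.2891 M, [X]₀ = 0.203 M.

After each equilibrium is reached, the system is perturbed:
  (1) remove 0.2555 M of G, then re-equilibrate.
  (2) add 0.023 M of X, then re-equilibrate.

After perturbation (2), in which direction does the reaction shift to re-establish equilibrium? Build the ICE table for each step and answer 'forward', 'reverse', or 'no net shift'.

Q₀ = 8.401 vs Keq = 1.3100e-04 ⇒ Q>K, reverse
Step 1:
                  G         X
  I          0.2891     0.203
  C          0.6087   -0.2029
  E          0.8978 9.4805e-05
  solve Keq expr → x = -0.2029; check Q = 1.3100e-04
Then remove 0.2555 M of G.
Step 2:
                  G         X
  I          0.6423 9.4805e-05
  C       1.8018e-04 -6.0061e-05
  E          0.6425 3.4744e-05
  solve Keq expr → x = -6.0061e-05; check Q = 1.3100e-04
Then add 0.023 M of X.
Step 3:
                  G         X
  I          0.6425   0.02303
  C         0.06896  -0.02299
  E          0.7115 4.7176e-05
  solve Keq expr → x = -0.02299; check Q = 1.3100e-04

Direction: reverse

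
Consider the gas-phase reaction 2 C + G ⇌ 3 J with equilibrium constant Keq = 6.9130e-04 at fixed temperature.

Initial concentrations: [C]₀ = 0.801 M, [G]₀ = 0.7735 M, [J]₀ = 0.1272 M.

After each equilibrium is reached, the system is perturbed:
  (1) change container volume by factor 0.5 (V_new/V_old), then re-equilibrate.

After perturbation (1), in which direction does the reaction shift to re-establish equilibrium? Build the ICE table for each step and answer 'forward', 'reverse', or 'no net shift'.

Q₀ = 0.004147 vs Keq = 6.9130e-04 ⇒ Q>K, reverse
Step 1:
                    C           G           J
  init          0.801      0.7735      0.1272
  Δ           0.03635     0.01818    -0.05453
  eq           0.8374      0.7917     0.07267
  solve Keq expr → x = -0.01818; check Q = 6.9130e-04
Then change container volume by factor 0.5 (V_new/V_old).
Step 2:
                    C           G           J
  init          1.675       1.583      0.1453
  Δ                 0           0           0
  eq            1.675       1.583      0.1453
  solve Keq expr → x = 0; check Q = 6.9130e-04

Direction: no net shift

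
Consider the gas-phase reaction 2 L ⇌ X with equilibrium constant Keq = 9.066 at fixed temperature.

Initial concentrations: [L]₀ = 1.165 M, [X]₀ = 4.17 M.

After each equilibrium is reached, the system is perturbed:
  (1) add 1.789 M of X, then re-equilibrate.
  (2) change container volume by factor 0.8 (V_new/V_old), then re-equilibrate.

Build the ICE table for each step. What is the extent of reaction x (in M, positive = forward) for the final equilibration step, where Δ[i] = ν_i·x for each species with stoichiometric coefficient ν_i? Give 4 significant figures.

x = 0.05268 M

Q₀ = 3.072 vs Keq = 9.066 ⇒ Q<K, forward
Step 1:
                   L          X
  Initial      1.165       4.17
  Change      -0.468      0.234
  Equil        0.697      4.404
  solve Keq expr → x = 0.234; check Q = 9.066
Then add 1.789 M of X.
Step 2:
                   L          X
  Initial      0.697      6.193
  Change      0.1253   -0.06267
  Equil       0.8223       6.13
  solve Keq expr → x = -0.06267; check Q = 9.066
Then change container volume by factor 0.8 (V_new/V_old).
Step 3:
                   L          X
  Initial      1.028      7.663
  Change     -0.1054    0.05268
  Equil       0.9225      7.716
  solve Keq expr → x = 0.05268; check Q = 9.066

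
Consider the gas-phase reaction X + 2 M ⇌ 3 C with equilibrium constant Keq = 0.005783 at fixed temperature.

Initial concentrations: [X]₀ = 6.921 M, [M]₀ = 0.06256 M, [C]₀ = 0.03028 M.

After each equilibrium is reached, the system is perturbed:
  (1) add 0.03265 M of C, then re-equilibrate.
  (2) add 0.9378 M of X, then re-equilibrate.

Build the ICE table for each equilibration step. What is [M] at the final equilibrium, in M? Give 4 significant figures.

Q₀ = 0.001025 vs Keq = 0.005783 ⇒ Q<K, forward
Step 1:
                   X          M          C
  Initial      6.921    0.06256    0.03028
  Change    -0.00564   -0.01128    0.01692
  Equil        6.915    0.05128     0.0472
  solve Keq expr → x = 0.00564; check Q = 0.005783
Then add 0.03265 M of C.
Step 2:
                   X          M          C
  Initial      6.915    0.05128    0.07985
  Change    0.007821    0.01564   -0.02346
  Equil        6.923    0.06692    0.05639
  solve Keq expr → x = -0.007821; check Q = 0.005783
Then add 0.9378 M of X.
Step 3:
                   X          M          C
  Initial      7.861    0.06692    0.05639
  Change  -5.8379e-04  -0.001168   0.001751
  Equil         7.86    0.06575    0.05814
  solve Keq expr → x = 5.8379e-04; check Q = 0.005783

[M]_eq = 0.06575 M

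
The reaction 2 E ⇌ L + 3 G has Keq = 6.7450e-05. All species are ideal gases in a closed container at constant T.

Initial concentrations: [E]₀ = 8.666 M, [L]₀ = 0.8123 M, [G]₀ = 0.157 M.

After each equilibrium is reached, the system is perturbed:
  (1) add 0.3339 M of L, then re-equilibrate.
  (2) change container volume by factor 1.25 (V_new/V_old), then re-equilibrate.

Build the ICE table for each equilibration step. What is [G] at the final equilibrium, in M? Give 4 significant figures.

[G]_eq = 0.1516 M

Q₀ = 4.1858e-05 vs Keq = 6.7450e-05 ⇒ Q<K, forward
Step 1:
                  E         L         G
  I           8.666    0.8123     0.157
  C        -0.01744  0.008721   0.02616
  E           8.649     0.821    0.1832
  solve Keq expr → x = 0.008721; check Q = 6.7450e-05
Then add 0.3339 M of L.
Step 2:
                  E         L         G
  I           8.649     1.155    0.1832
  C         0.01282 -0.006409  -0.01923
  E           8.661     1.149    0.1639
  solve Keq expr → x = -0.006409; check Q = 6.7450e-05
Then change container volume by factor 1.25 (V_new/V_old).
Step 3:
                  E         L         G
  I           6.929    0.9188    0.1311
  C        -0.01364  0.006821   0.02046
  E           6.915    0.9256    0.1516
  solve Keq expr → x = 0.006821; check Q = 6.7450e-05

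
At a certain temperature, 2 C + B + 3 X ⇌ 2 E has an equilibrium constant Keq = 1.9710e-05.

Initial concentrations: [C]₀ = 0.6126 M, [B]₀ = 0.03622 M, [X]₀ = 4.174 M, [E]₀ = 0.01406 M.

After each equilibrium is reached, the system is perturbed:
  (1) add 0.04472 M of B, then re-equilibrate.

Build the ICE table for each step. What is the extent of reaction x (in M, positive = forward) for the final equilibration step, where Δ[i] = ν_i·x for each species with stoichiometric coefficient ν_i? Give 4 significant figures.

Q₀ = 1.9999e-04 vs Keq = 1.9710e-05 ⇒ Q>K, reverse
Step 1:
                    C           B           X           E
  I            0.6126     0.03622       4.174     0.01406
  C          0.009277    0.004639     0.01392   -0.009277
  E            0.6219     0.04086       4.188    0.004783
  solve Keq expr → x = -0.004639; check Q = 1.9710e-05
Then add 0.04472 M of B.
Step 2:
                    C           B           X           E
  I            0.6219     0.08558       4.188    0.004783
  C         -0.002067   -0.001033     -0.0031    0.002067
  E            0.6198     0.08455       4.185     0.00685
  solve Keq expr → x = 0.001033; check Q = 1.9710e-05

x = 0.001033 M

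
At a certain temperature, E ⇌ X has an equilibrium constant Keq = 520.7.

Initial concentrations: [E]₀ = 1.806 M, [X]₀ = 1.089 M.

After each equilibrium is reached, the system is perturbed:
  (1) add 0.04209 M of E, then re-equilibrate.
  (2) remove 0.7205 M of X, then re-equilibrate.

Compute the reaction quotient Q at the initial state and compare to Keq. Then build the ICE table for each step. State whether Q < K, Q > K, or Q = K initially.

Q₀ = 0.603 vs Keq = 520.7 ⇒ Q<K, forward
Step 1:
                   E          X
  init         1.806      1.089
  Δ             -1.8        1.8
  eq        0.005549      2.889
  solve Keq expr → x = 1.8; check Q = 520.7
Then add 0.04209 M of E.
Step 2:
                   E          X
  init       0.04764      2.889
  Δ         -0.04201    0.04201
  eq         0.00563      2.931
  solve Keq expr → x = 0.04201; check Q = 520.7
Then remove 0.7205 M of X.
Step 3:
                   E          X
  init       0.00563      2.211
  Δ        -0.001381   0.001381
  eq        0.004249      2.212
  solve Keq expr → x = 0.001381; check Q = 520.7

Q₀ = 0.603; Q < K (proceeds forward)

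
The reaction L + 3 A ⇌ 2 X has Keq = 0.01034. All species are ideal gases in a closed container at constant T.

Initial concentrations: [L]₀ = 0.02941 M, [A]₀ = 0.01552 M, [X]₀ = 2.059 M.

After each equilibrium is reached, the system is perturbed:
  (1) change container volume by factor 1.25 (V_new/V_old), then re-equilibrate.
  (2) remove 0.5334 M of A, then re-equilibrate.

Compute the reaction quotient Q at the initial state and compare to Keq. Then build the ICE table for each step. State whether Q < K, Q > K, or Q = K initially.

Q₀ = 3.8560e+07 vs Keq = 0.01034 ⇒ Q>K, reverse
Step 1:
                  L         A         X
  Initial   0.02941   0.01552     2.059
  Change     0.8387     2.516    -1.677
  Equil      0.8681     2.532    0.3816
  solve Keq expr → x = -0.8387; check Q = 0.01034
Then change container volume by factor 1.25 (V_new/V_old).
Step 2:
                  L         A         X
  Initial    0.6945     2.025    0.3053
  Change    0.02236   0.06709  -0.04473
  Equil      0.7168     2.092    0.2606
  solve Keq expr → x = -0.02236; check Q = 0.01034
Then remove 0.5334 M of A.
Step 3:
                  L         A         X
  Initial    0.7168     1.559    0.2606
  Change     0.0355    0.1065    -0.071
  Equil      0.7523     1.665    0.1896
  solve Keq expr → x = -0.0355; check Q = 0.01034

Q₀ = 3.8560e+07; Q > K (proceeds reverse)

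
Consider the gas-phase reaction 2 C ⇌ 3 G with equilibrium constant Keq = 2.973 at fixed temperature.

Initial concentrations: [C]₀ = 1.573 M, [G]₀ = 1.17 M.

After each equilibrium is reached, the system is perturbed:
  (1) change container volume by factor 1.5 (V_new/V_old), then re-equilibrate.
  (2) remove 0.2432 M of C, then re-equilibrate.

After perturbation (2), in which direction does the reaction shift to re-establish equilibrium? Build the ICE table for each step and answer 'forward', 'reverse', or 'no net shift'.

Direction: reverse

Q₀ = 0.6473 vs Keq = 2.973 ⇒ Q<K, forward
Step 1:
                  C         G
  init        1.573      1.17
  Δ         -0.3289    0.4933
  eq          1.244     1.663
  solve Keq expr → x = 0.1644; check Q = 2.973
Then change container volume by factor 1.5 (V_new/V_old).
Step 2:
                  C         G
  init       0.8294     1.109
  Δ        -0.06333     0.095
  eq         0.7661     1.204
  solve Keq expr → x = 0.03167; check Q = 2.973
Then remove 0.2432 M of C.
Step 3:
                  C         G
  init       0.5229     1.204
  Δ           0.102   -0.1529
  eq         0.6248     1.051
  solve Keq expr → x = -0.05098; check Q = 2.973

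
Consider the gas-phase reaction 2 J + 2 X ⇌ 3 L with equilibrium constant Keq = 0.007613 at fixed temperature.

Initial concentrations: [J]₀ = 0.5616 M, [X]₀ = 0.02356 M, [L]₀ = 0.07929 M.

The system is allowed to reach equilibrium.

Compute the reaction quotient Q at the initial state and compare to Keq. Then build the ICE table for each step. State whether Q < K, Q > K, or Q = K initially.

Q₀ = 2.847 vs Keq = 0.007613 ⇒ Q>K, reverse
Step 1:
                   J          X          L
  Initial     0.5616    0.02356    0.07929
  Change     0.03827    0.03827   -0.05741
  Equil       0.5999    0.06183    0.02188
  solve Keq expr → x = -0.01914; check Q = 0.007613

Q₀ = 2.847; Q > K (proceeds reverse)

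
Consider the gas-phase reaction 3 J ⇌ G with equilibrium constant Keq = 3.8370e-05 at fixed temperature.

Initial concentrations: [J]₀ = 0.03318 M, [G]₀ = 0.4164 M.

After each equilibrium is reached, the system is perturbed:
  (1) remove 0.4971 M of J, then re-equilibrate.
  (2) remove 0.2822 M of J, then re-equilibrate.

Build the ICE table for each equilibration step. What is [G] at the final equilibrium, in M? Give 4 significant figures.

[G]_eq = 4.8850e-06 M

Q₀ = 1.1399e+04 vs Keq = 3.8370e-05 ⇒ Q>K, reverse
Step 1:
                  J         G
  Initial   0.03318    0.4164
  Change      1.249   -0.4163
  Equil       1.282 8.0871e-05
  solve Keq expr → x = -0.4163; check Q = 3.8370e-05
Then remove 0.4971 M of J.
Step 2:
                  J         G
  Initial     0.785 8.0871e-05
  Change  1.8688e-04 -6.2295e-05
  Equil      0.7852 1.8577e-05
  solve Keq expr → x = -6.2295e-05; check Q = 3.8370e-05
Then remove 0.2822 M of J.
Step 3:
                  J         G
  Initial     0.503 1.8577e-05
  Change  4.1076e-05 -1.3692e-05
  Equil      0.5031 4.8850e-06
  solve Keq expr → x = -1.3692e-05; check Q = 3.8370e-05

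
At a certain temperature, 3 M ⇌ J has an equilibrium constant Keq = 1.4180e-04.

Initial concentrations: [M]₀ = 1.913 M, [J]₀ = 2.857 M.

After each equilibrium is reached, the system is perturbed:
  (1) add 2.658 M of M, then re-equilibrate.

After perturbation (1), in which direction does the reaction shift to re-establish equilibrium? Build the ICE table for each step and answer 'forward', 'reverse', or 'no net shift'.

Direction: forward

Q₀ = 0.4081 vs Keq = 1.4180e-04 ⇒ Q>K, reverse
Step 1:
                   M          J
  I            1.913      2.857
  C            8.139     -2.713
  E            10.05      0.144
  solve Keq expr → x = -2.713; check Q = 1.4180e-04
Then add 2.658 M of M.
Step 2:
                   M          J
  I            12.71      0.144
  C          -0.3677     0.1226
  E            12.34     0.2666
  solve Keq expr → x = 0.1226; check Q = 1.4180e-04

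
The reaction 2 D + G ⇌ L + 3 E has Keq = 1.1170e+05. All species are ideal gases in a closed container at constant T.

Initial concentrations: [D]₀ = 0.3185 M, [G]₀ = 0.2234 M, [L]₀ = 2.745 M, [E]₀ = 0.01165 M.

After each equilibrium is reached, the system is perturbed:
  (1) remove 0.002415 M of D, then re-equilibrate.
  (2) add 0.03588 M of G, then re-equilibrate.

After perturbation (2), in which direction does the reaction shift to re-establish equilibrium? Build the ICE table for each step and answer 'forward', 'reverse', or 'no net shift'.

Direction: forward

Q₀ = 1.9152e-04 vs Keq = 1.1170e+05 ⇒ Q<K, forward
Step 1:
                   D          G          L          E
  Initial     0.3185     0.2234      2.745    0.01165
  Change      -0.312     -0.156      0.156      0.468
  Equil      0.00652    0.06741      2.901     0.4796
  solve Keq expr → x = 0.156; check Q = 1.1170e+05
Then remove 0.002415 M of D.
Step 2:
                   D          G          L          E
  Initial   0.004105    0.06741      2.901     0.4796
  Change     0.00229   0.001145  -0.001145  -0.003435
  Equil     0.006395    0.06855        2.9     0.4762
  solve Keq expr → x = -0.001145; check Q = 1.1170e+05
Then add 0.03588 M of G.
Step 3:
                   D          G          L          E
  Initial   0.006395     0.1044        2.9     0.4762
  Change    -0.00117 -5.8489e-04 5.8489e-04   0.001755
  Equil     0.005225     0.1038        2.9     0.4779
  solve Keq expr → x = 5.8489e-04; check Q = 1.1170e+05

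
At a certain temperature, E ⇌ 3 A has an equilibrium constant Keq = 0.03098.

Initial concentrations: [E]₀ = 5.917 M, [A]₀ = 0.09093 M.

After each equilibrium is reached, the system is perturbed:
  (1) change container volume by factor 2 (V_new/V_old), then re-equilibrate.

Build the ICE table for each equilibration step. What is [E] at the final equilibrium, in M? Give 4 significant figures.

Q₀ = 1.2706e-04 vs Keq = 0.03098 ⇒ Q<K, forward
Step 1:
                   E          A
  Initial      5.917    0.09093
  Change     -0.1573      0.472
  Equil         5.76      0.563
  solve Keq expr → x = 0.1573; check Q = 0.03098
Then change container volume by factor 2 (V_new/V_old).
Step 2:
                   E          A
  Initial       2.88     0.2815
  Change    -0.05418     0.1625
  Equil        2.826      0.444
  solve Keq expr → x = 0.05418; check Q = 0.03098

[E]_eq = 2.826 M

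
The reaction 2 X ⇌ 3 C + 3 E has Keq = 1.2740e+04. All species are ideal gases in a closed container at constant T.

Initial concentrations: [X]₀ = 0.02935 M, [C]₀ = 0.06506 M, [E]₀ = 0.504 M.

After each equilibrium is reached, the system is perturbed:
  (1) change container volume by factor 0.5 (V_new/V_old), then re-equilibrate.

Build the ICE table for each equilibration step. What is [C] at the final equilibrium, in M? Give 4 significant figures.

[C]_eq = 0.2166 M

Q₀ = 0.04093 vs Keq = 1.2740e+04 ⇒ Q<K, forward
Step 1:
                   X          C          E
  init       0.02935    0.06506      0.504
  Δ         -0.02922    0.04383    0.04383
  eq      1.2909e-04     0.1089     0.5478
  solve Keq expr → x = 0.01461; check Q = 1.2740e+04
Then change container volume by factor 0.5 (V_new/V_old).
Step 2:
                   X          C          E
  init    2.5817e-04     0.2178      1.096
  Δ       7.6475e-04  -0.001147  -0.001147
  eq        0.001023     0.2166      1.095
  solve Keq expr → x = -3.8238e-04; check Q = 1.2740e+04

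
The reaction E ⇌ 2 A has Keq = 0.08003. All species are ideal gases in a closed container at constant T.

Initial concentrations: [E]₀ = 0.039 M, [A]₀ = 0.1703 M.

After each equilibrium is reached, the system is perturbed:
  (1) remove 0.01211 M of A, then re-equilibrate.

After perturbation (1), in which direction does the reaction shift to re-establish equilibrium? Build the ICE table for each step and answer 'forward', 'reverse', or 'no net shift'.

Q₀ = 0.7436 vs Keq = 0.08003 ⇒ Q>K, reverse
Step 1:
                   E          A
  init         0.039     0.1703
  Δ          0.04432   -0.08864
  eq         0.08332    0.08166
  solve Keq expr → x = -0.04432; check Q = 0.08003
Then remove 0.01211 M of A.
Step 2:
                   E          A
  init       0.08332    0.06955
  Δ        -0.004849   0.009698
  eq         0.07847    0.07925
  solve Keq expr → x = 0.004849; check Q = 0.08003

Direction: forward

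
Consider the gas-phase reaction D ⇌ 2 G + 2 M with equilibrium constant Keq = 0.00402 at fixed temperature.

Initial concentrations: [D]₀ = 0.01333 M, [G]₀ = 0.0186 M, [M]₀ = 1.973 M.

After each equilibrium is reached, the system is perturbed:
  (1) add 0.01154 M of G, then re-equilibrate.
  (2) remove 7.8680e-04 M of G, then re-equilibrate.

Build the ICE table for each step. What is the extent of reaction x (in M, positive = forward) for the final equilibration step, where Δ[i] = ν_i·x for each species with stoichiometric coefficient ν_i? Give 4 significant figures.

Q₀ = 0.101 vs Keq = 0.00402 ⇒ Q>K, reverse
Step 1:
                  D         G         M
  I         0.01333    0.0186     1.973
  C        0.006993  -0.01399  -0.01399
  E         0.02032  0.004614     1.959
  solve Keq expr → x = -0.006993; check Q = 0.00402
Then add 0.01154 M of G.
Step 2:
                  D         G         M
  I         0.02032   0.01615     1.959
  C        0.005464  -0.01093  -0.01093
  E         0.02579  0.005226     1.948
  solve Keq expr → x = -0.005464; check Q = 0.00402
Then remove 7.8680e-04 M of G.
Step 3:
                  D         G         M
  I         0.02579   0.00444     1.948
  C       -3.7342e-04 7.4683e-04 7.4683e-04
  E         0.02541  0.005186     1.949
  solve Keq expr → x = 3.7342e-04; check Q = 0.00402

x = 3.7342e-04 M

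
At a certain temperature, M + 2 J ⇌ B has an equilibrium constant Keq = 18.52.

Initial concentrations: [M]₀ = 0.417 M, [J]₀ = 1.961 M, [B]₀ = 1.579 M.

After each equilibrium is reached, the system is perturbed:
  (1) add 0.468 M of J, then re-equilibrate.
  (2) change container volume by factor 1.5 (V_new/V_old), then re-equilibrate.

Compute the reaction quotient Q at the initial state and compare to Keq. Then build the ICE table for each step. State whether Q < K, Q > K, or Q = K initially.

Q₀ = 0.9847; Q < K (proceeds forward)

Q₀ = 0.9847 vs Keq = 18.52 ⇒ Q<K, forward
Step 1:
                    M           J           B
  init          0.417       1.961       1.579
  Δ           -0.3512     -0.7024      0.3512
  eq           0.0658       1.259        1.93
  solve Keq expr → x = 0.3512; check Q = 18.52
Then add 0.468 M of J.
Step 2:
                    M           J           B
  init         0.0658       1.727        1.93
  Δ          -0.02792    -0.05584     0.02792
  eq          0.03788       1.671       1.958
  solve Keq expr → x = 0.02792; check Q = 18.52
Then change container volume by factor 1.5 (V_new/V_old).
Step 3:
                    M           J           B
  init        0.02525       1.114       1.305
  Δ           0.02565      0.0513    -0.02565
  eq           0.0509       1.165        1.28
  solve Keq expr → x = -0.02565; check Q = 18.52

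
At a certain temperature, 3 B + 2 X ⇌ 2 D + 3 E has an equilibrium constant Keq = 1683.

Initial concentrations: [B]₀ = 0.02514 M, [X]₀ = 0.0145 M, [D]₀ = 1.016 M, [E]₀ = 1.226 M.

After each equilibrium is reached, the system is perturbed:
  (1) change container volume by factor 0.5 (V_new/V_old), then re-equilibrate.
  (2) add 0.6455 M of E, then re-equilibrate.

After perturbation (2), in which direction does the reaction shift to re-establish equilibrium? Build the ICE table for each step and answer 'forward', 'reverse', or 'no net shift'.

Q₀ = 5.6941e+08 vs Keq = 1683 ⇒ Q>K, reverse
Step 1:
                    B           X           D           E
  I           0.02514      0.0145       1.016       1.226
  C            0.2272      0.1515     -0.1515     -0.2272
  E            0.2523       0.166      0.8645      0.9988
  solve Keq expr → x = -0.07573; check Q = 1683
Then change container volume by factor 0.5 (V_new/V_old).
Step 2:
                    B           X           D           E
  I            0.5047      0.3319       1.729       1.998
  C                 0           0           0           0
  E            0.5047      0.3319       1.729       1.998
  solve Keq expr → x = 0; check Q = 1683
Then add 0.6455 M of E.
Step 3:
                    B           X           D           E
  I            0.5047      0.3319       1.729       2.643
  C           0.07487     0.04992    -0.04992    -0.07487
  E            0.5795      0.3818       1.679       2.568
  solve Keq expr → x = -0.02496; check Q = 1683

Direction: reverse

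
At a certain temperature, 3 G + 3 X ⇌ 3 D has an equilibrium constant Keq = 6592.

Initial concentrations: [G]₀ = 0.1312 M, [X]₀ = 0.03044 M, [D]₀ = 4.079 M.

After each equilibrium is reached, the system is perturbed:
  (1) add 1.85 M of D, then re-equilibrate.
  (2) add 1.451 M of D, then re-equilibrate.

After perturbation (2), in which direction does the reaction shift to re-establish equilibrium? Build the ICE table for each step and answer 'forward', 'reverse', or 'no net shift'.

Q₀ = 1.0654e+09 vs Keq = 6592 ⇒ Q>K, reverse
Step 1:
                  G         X         D
  I          0.1312   0.03044     4.079
  C           0.367     0.367    -0.367
  E          0.4982    0.3974     3.712
  solve Keq expr → x = -0.1223; check Q = 6592
Then add 1.85 M of D.
Step 2:
                  G         X         D
  I          0.4982    0.3974     5.562
  C         0.09456   0.09456  -0.09456
  E          0.5927     0.492     5.467
  solve Keq expr → x = -0.03152; check Q = 6592
Then add 1.451 M of D.
Step 3:
                  G         X         D
  I          0.5927     0.492     6.918
  C         0.06436   0.06436  -0.06436
  E          0.6571    0.5563     6.854
  solve Keq expr → x = -0.02145; check Q = 6592

Direction: reverse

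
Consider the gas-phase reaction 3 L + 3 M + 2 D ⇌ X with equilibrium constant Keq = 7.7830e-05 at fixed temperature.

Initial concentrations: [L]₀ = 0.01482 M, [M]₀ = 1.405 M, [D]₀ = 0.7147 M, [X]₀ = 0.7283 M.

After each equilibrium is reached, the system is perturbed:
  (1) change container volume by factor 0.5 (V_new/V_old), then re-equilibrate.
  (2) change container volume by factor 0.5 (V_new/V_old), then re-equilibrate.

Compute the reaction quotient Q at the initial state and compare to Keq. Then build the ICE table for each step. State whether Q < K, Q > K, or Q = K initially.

Q₀ = 1.5794e+05 vs Keq = 7.7830e-05 ⇒ Q>K, reverse
Step 1:
                  L         M         D         X
  I         0.01482     1.405    0.7147    0.7283
  C            1.93      1.93     1.287   -0.6433
  E           1.945     3.335     2.001   0.08502
  solve Keq expr → x = -0.6433; check Q = 7.7830e-05
Then change container volume by factor 0.5 (V_new/V_old).
Step 2:
                  L         M         D         X
  I           3.889      6.67     4.003      0.17
  C          -1.739    -1.739    -1.159    0.5797
  E            2.15     4.931     2.843    0.7497
  solve Keq expr → x = 0.5797; check Q = 7.7830e-05
Then change container volume by factor 0.5 (V_new/V_old).
Step 3:
                  L         M         D         X
  I             4.3     9.861     5.686     1.499
  C          -2.588    -2.588    -1.725    0.8625
  E           1.713     7.274     3.961     2.362
  solve Keq expr → x = 0.8625; check Q = 7.7830e-05

Q₀ = 1.5794e+05; Q > K (proceeds reverse)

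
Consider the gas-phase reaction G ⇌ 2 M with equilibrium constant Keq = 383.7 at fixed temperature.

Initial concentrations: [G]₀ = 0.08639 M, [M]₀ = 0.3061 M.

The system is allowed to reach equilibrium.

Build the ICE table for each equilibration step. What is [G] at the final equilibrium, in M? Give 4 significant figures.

[G]_eq = 5.9470e-04 M

Q₀ = 1.085 vs Keq = 383.7 ⇒ Q<K, forward
Step 1:
                    G           M
  init        0.08639      0.3061
  Δ           -0.0858      0.1716
  eq       5.9470e-04      0.4777
  solve Keq expr → x = 0.0858; check Q = 383.7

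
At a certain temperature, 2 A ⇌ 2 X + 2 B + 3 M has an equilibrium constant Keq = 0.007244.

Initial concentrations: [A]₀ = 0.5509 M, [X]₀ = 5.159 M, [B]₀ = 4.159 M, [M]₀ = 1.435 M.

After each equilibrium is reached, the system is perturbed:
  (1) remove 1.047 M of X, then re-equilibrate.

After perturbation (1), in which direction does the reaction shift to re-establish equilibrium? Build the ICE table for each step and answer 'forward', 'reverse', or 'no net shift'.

Q₀ = 4482 vs Keq = 0.007244 ⇒ Q>K, reverse
Step 1:
                    A           X           B           M
  I            0.5509       5.159       4.159       1.435
  C            0.9274     -0.9274     -0.9274      -1.391
  E             1.478       4.232       3.232     0.04391
  solve Keq expr → x = -0.4637; check Q = 0.007244
Then remove 1.047 M of X.
Step 2:
                    A           X           B           M
  I             1.478       3.185       3.232     0.04391
  C         -0.005926    0.005926    0.005926    0.008889
  E             1.472       3.191       3.238      0.0528
  solve Keq expr → x = 0.002963; check Q = 0.007244

Direction: forward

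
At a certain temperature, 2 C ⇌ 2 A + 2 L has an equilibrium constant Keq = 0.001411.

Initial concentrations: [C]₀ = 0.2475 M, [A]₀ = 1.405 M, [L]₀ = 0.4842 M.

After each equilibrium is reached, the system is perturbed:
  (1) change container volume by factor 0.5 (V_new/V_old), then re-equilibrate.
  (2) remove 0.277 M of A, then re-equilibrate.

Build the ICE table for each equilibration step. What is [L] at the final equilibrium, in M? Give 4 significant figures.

[L]_eq = 0.03361 M

Q₀ = 7.555 vs Keq = 0.001411 ⇒ Q>K, reverse
Step 1:
                    C           A           L
  init         0.2475       1.405      0.4842
  Δ            0.4563     -0.4563     -0.4563
  eq           0.7038      0.9487     0.02787
  solve Keq expr → x = -0.2282; check Q = 0.001411
Then change container volume by factor 0.5 (V_new/V_old).
Step 2:
                    C           A           L
  init          1.408       1.897     0.05574
  Δ           0.02693    -0.02693    -0.02693
  eq            1.435        1.87     0.02881
  solve Keq expr → x = -0.01346; check Q = 0.001411
Then remove 0.277 M of A.
Step 3:
                    C           A           L
  init          1.435       1.593     0.02881
  Δ         -0.004794    0.004794    0.004794
  eq             1.43       1.598     0.03361
  solve Keq expr → x = 0.002397; check Q = 0.001411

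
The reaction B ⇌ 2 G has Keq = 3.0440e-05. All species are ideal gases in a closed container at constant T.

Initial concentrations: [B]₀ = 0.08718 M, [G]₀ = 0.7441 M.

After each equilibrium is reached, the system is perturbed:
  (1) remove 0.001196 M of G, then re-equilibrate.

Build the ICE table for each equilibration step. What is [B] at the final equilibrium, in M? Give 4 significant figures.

[B]_eq = 0.4568 M

Q₀ = 6.351 vs Keq = 3.0440e-05 ⇒ Q>K, reverse
Step 1:
                  B         G
  init      0.08718    0.7441
  Δ          0.3702   -0.7404
  eq         0.4574  0.003731
  solve Keq expr → x = -0.3702; check Q = 3.0440e-05
Then remove 0.001196 M of G.
Step 2:
                  B         G
  init       0.4574  0.002535
  Δ       -5.9678e-04  0.001194
  eq         0.4568  0.003729
  solve Keq expr → x = 5.9678e-04; check Q = 3.0440e-05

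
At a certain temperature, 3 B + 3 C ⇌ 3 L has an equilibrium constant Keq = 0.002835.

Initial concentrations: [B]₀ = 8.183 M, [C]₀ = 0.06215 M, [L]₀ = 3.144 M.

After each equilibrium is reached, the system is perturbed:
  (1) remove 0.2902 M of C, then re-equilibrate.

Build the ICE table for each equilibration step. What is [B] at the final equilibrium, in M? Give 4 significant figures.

[B]_eq = 9.644 M

Q₀ = 236.3 vs Keq = 0.002835 ⇒ Q>K, reverse
Step 1:
                   B          C          L
  I            8.183    0.06215      3.144
  C            1.306      1.306     -1.306
  E            9.489      1.368      1.838
  solve Keq expr → x = -0.4354; check Q = 0.002835
Then remove 0.2902 M of C.
Step 2:
                   B          C          L
  I            9.489      1.078      1.838
  C           0.1548     0.1548    -0.1548
  E            9.644      1.233      1.683
  solve Keq expr → x = -0.0516; check Q = 0.002835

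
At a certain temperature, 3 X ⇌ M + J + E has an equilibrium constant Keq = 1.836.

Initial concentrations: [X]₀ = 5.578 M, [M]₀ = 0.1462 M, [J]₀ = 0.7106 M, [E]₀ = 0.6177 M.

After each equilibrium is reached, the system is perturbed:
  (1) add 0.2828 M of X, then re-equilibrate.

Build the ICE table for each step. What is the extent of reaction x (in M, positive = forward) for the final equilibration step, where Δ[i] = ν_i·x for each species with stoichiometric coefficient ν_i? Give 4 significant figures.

x = 0.07394 M

Q₀ = 3.6976e-04 vs Keq = 1.836 ⇒ Q<K, forward
Step 1:
                   X          M          J          E
  init         5.578     0.1462     0.7106     0.6177
  Δ            -4.08       1.36       1.36       1.36
  eq           1.498      1.506      2.071      1.978
  solve Keq expr → x = 1.36; check Q = 1.836
Then add 0.2828 M of X.
Step 2:
                   X          M          J          E
  init         1.781      1.506      2.071      1.978
  Δ          -0.2218    0.07394    0.07394    0.07394
  eq           1.559       1.58      2.145      2.052
  solve Keq expr → x = 0.07394; check Q = 1.836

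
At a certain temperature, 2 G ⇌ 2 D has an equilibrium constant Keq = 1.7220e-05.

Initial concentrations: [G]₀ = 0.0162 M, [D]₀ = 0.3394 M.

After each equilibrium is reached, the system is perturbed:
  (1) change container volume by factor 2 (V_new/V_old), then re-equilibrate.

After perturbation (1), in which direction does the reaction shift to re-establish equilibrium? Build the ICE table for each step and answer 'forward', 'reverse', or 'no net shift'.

Direction: no net shift

Q₀ = 438.9 vs Keq = 1.7220e-05 ⇒ Q>K, reverse
Step 1:
                   G          D
  I           0.0162     0.3394
  C           0.3379    -0.3379
  E           0.3541    0.00147
  solve Keq expr → x = -0.169; check Q = 1.7220e-05
Then change container volume by factor 2 (V_new/V_old).
Step 2:
                   G          D
  I           0.1771 7.3477e-04
  C                0          0
  E           0.1771 7.3477e-04
  solve Keq expr → x = 0; check Q = 1.7220e-05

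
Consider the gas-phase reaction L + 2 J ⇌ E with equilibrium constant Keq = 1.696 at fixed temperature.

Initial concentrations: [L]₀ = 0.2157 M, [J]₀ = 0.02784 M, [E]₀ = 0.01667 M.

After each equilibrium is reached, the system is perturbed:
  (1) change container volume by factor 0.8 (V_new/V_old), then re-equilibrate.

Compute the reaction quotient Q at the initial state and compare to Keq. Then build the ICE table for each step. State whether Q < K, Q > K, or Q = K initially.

Q₀ = 99.71; Q > K (proceeds reverse)

Q₀ = 99.71 vs Keq = 1.696 ⇒ Q>K, reverse
Step 1:
                   L          J          E
  I           0.2157    0.02784    0.01667
  C          0.01533    0.03066   -0.01533
  E            0.231     0.0585   0.001341
  solve Keq expr → x = -0.01533; check Q = 1.696
Then change container volume by factor 0.8 (V_new/V_old).
Step 2:
                   L          J          E
  I           0.2888    0.07312   0.001676
  C       -8.1958e-04  -0.001639 8.1958e-04
  E            0.288    0.07148   0.002496
  solve Keq expr → x = 8.1958e-04; check Q = 1.696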